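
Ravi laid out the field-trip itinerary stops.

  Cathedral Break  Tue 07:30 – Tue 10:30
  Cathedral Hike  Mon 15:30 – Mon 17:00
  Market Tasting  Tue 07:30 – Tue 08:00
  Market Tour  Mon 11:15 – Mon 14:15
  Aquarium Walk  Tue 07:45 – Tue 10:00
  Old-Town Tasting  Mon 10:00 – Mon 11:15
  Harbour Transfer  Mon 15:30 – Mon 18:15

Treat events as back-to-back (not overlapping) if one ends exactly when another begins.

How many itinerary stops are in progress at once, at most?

Walk through starts and ends in time order (an end at T is processed before a start at T):
Mon 10:00 start Old-Town Tasting → 1
Mon 11:15 end Old-Town Tasting → 0
Mon 11:15 start Market Tour → 1
Mon 14:15 end Market Tour → 0
Mon 15:30 start Cathedral Hike → 1
Mon 15:30 start Harbour Transfer → 2
Mon 17:00 end Cathedral Hike → 1
Mon 18:15 end Harbour Transfer → 0
Tue 07:30 start Cathedral Break → 1
Tue 07:30 start Market Tasting → 2
Tue 07:45 start Aquarium Walk → 3
Tue 08:00 end Market Tasting → 2
Tue 10:00 end Aquarium Walk → 1
Tue 10:30 end Cathedral Break → 0
Peak is 3, at Tue 07:45 (Aquarium Walk, Cathedral Break, Market Tasting).

3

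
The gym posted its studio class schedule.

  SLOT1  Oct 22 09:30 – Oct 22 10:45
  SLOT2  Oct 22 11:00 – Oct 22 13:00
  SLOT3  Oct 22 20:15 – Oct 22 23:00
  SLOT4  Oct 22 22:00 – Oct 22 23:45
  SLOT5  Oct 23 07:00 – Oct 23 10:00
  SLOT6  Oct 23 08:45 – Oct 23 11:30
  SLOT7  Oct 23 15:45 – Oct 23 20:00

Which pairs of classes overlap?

SLOT3 & SLOT4, SLOT5 & SLOT6

Sorted by start: SLOT1, SLOT2, SLOT3, SLOT4, SLOT5, SLOT6, SLOT7.
SLOT2 starts after SLOT1 ends — done with SLOT1.
SLOT3 starts after SLOT2 ends — done with SLOT2.
SLOT4 starts before SLOT3 ends → SLOT3 and SLOT4 overlap.
SLOT5 starts after SLOT3 ends — done with SLOT3.
SLOT5 starts after SLOT4 ends — done with SLOT4.
SLOT6 starts before SLOT5 ends → SLOT5 and SLOT6 overlap.
SLOT7 starts after SLOT5 ends.
SLOT7 starts after SLOT6 ends.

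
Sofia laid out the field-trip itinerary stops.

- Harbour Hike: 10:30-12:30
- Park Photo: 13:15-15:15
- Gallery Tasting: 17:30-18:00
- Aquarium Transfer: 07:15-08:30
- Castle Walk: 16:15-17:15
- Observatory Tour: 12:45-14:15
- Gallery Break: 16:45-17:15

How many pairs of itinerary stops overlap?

Sorted by start: Aquarium Transfer, Harbour Hike, Observatory Tour, Park Photo, Castle Walk, Gallery Break, Gallery Tasting.
Harbour Hike starts after Aquarium Transfer ends; Aquarium Transfer is clear from here.
Observatory Tour starts after Harbour Hike ends; Harbour Hike is clear from here.
Park Photo starts before Observatory Tour ends → Observatory Tour and Park Photo overlap.
Castle Walk starts after Observatory Tour ends; Observatory Tour is clear from here.
Castle Walk starts after Park Photo ends; Park Photo is clear from here.
Gallery Break starts before Castle Walk ends → Castle Walk and Gallery Break overlap.
Gallery Tasting starts after Castle Walk ends.
Gallery Tasting starts after Gallery Break ends.
Overlapping pairs: Castle Walk & Gallery Break, Observatory Tour & Park Photo — 2 in total.

2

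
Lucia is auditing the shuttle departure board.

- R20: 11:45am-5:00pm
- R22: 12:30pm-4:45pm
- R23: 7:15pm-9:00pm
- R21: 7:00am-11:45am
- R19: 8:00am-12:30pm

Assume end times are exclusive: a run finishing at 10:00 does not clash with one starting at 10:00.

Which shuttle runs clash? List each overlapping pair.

R19 & R20, R19 & R21, R20 & R22

Sorted by start: R21, R19, R20, R22, R23.
R19 starts before R21 ends → R21 and R19 overlap.
R20 starts exactly when R21 ends (back-to-back, no overlap); R21 is clear from here.
R20 starts before R19 ends → R19 and R20 overlap.
R22 starts exactly when R19 ends (back-to-back, no overlap); R19 is clear from here.
R22 starts before R20 ends → R20 and R22 overlap.
R23 starts after R20 ends.
R23 starts after R22 ends.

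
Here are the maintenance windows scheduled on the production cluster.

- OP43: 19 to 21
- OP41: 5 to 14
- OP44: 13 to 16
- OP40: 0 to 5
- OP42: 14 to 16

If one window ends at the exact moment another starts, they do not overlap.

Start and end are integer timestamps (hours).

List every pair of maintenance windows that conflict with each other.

OP41 & OP44, OP42 & OP44

Sorted by start: OP40, OP41, OP44, OP42, OP43.
OP41 starts exactly when OP40 ends (back-to-back, no overlap); OP40 is clear from here.
OP44 starts before OP41 ends → OP41 and OP44 overlap.
OP42 starts exactly when OP41 ends (back-to-back, no overlap); OP41 is clear from here.
OP42 starts before OP44 ends → OP44 and OP42 overlap.
OP43 starts after OP44 ends.
OP43 starts after OP42 ends.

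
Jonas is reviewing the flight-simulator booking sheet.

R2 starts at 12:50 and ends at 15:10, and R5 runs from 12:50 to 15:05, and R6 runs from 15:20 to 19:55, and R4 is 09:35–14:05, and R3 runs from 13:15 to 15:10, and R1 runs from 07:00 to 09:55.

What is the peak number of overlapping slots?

4

Sweep the timeline, counting +1 at each start and −1 at each end (ends before starts at a tie):
07:00 start R1 → 1
09:35 start R4 → 2
09:55 end R1 → 1
12:50 start R2 → 2
12:50 start R5 → 3
13:15 start R3 → 4
14:05 end R4 → 3
15:05 end R5 → 2
15:10 end R2 → 1
15:10 end R3 → 0
15:20 start R6 → 1
19:55 end R6 → 0
Peak is 4, at 13:15 (R2, R3, R4, R5).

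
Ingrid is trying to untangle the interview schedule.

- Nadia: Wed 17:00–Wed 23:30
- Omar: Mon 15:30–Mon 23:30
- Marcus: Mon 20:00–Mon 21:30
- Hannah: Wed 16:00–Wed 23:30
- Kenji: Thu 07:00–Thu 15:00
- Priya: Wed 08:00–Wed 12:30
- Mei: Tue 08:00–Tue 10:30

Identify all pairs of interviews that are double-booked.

Sorted by start: Omar, Marcus, Mei, Priya, Hannah, Nadia, Kenji.
Marcus starts before Omar ends → Omar and Marcus overlap.
Mei starts after Omar ends — done with Omar.
Mei starts after Marcus ends — done with Marcus.
Priya starts after Mei ends — done with Mei.
Hannah starts after Priya ends — done with Priya.
Nadia starts before Hannah ends → Hannah and Nadia overlap.
Kenji starts after Hannah ends.
Kenji starts after Nadia ends.

Hannah & Nadia, Marcus & Omar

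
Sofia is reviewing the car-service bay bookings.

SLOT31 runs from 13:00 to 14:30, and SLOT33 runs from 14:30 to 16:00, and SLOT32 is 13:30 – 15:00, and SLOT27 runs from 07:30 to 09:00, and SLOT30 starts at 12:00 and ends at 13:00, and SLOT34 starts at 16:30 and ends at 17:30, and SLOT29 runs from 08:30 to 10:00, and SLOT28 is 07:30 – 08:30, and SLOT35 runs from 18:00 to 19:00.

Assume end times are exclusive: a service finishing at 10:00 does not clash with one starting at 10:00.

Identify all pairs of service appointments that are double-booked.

Sorted by start: SLOT27, SLOT28, SLOT29, SLOT30, SLOT31, SLOT32, SLOT33, SLOT34, SLOT35.
SLOT28 starts before SLOT27 ends → SLOT27 and SLOT28 overlap.
SLOT29 starts before SLOT27 ends → SLOT27 and SLOT29 overlap.
SLOT30 starts after SLOT27 ends, so nothing later overlaps SLOT27 either.
SLOT29 starts exactly when SLOT28 ends (back-to-back, no overlap), so nothing later overlaps SLOT28 either.
SLOT30 starts after SLOT29 ends, so nothing later overlaps SLOT29 either.
SLOT31 starts exactly when SLOT30 ends (back-to-back, no overlap), so nothing later overlaps SLOT30 either.
SLOT32 starts before SLOT31 ends → SLOT31 and SLOT32 overlap.
SLOT33 starts exactly when SLOT31 ends (back-to-back, no overlap), so nothing later overlaps SLOT31 either.
SLOT33 starts before SLOT32 ends → SLOT32 and SLOT33 overlap.
SLOT34 starts after SLOT32 ends, so nothing later overlaps SLOT32 either.
SLOT34 starts after SLOT33 ends, so nothing later overlaps SLOT33 either.
SLOT35 starts after SLOT34 ends.

SLOT27 & SLOT28, SLOT27 & SLOT29, SLOT31 & SLOT32, SLOT32 & SLOT33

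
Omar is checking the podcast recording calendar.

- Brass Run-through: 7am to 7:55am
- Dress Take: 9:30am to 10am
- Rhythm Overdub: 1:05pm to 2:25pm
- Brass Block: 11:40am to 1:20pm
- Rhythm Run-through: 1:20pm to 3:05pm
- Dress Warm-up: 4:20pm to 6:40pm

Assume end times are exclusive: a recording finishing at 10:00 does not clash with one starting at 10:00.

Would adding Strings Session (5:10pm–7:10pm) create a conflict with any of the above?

Yes — it overlaps Dress Warm-up

Brass Run-through: ends 7:55am at or before Strings Session starts 5:10pm → clear.
Dress Take: ends 10am at or before Strings Session starts 5:10pm → clear.
Brass Block: ends 1:20pm at or before Strings Session starts 5:10pm → clear.
Rhythm Overdub: ends 2:25pm at or before Strings Session starts 5:10pm → clear.
Rhythm Run-through: ends 3:05pm at or before Strings Session starts 5:10pm → clear.
Dress Warm-up: starts 4:20pm before Strings Session ends 7:10pm, and ends 6:40pm after Strings Session starts 5:10pm → overlap.
Strings Session overlaps Dress Warm-up.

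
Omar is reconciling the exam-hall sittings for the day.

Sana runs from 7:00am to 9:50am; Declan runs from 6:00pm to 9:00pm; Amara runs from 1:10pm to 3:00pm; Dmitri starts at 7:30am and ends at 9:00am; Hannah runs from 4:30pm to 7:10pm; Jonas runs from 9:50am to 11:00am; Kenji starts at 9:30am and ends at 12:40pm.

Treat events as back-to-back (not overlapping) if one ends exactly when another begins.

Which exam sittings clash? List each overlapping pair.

Check each pair: they overlap iff neither finishes before the other starts.
Sorted by start: Sana, Dmitri, Kenji, Jonas, Amara, Hannah, Declan.
Dmitri starts before Sana ends → Sana and Dmitri overlap.
Kenji starts before Sana ends → Sana and Kenji overlap.
Jonas starts exactly when Sana ends (back-to-back, no overlap) — done with Sana.
Kenji starts after Dmitri ends — done with Dmitri.
Jonas starts before Kenji ends → Kenji and Jonas overlap.
Amara starts after Kenji ends — done with Kenji.
Amara starts after Jonas ends — done with Jonas.
Hannah starts after Amara ends — done with Amara.
Declan starts before Hannah ends → Hannah and Declan overlap.

Declan & Hannah, Dmitri & Sana, Jonas & Kenji, Kenji & Sana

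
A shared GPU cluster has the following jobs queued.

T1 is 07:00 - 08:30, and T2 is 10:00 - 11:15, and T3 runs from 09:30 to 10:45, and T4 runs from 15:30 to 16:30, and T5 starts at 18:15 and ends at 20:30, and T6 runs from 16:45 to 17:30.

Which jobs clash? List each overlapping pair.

Sorted by start: T1, T3, T2, T4, T6, T5.
T3 starts after T1 ends; T1 is clear from here.
T2 starts before T3 ends → T3 and T2 overlap.
T4 starts after T3 ends; T3 is clear from here.
T4 starts after T2 ends; T2 is clear from here.
T6 starts after T4 ends; T4 is clear from here.
T5 starts after T6 ends.

T2 & T3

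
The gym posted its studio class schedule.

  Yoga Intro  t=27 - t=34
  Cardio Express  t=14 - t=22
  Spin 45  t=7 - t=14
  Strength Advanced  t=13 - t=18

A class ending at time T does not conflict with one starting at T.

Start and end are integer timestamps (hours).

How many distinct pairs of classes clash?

Check each pair: they overlap iff neither finishes before the other starts.
Sorted by start: Spin 45, Strength Advanced, Cardio Express, Yoga Intro.
Strength Advanced starts before Spin 45 ends → Spin 45 and Strength Advanced overlap.
Cardio Express starts exactly when Spin 45 ends (back-to-back, no overlap), so Spin 45 has no further overlaps.
Cardio Express starts before Strength Advanced ends → Strength Advanced and Cardio Express overlap.
Yoga Intro starts after Strength Advanced ends.
Yoga Intro starts after Cardio Express ends.
Overlapping pairs: Cardio Express & Strength Advanced, Spin 45 & Strength Advanced — 2 in total.

2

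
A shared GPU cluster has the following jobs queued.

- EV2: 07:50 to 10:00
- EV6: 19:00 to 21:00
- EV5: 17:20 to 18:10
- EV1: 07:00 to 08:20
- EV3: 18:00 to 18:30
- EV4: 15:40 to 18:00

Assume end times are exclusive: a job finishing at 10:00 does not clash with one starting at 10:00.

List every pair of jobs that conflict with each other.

EV1 & EV2, EV3 & EV5, EV4 & EV5

Sorted by start: EV1, EV2, EV4, EV5, EV3, EV6.
EV2 starts before EV1 ends → EV1 and EV2 overlap.
EV4 starts after EV1 ends — done with EV1.
EV4 starts after EV2 ends — done with EV2.
EV5 starts before EV4 ends → EV4 and EV5 overlap.
EV3 starts exactly when EV4 ends (back-to-back, no overlap) — done with EV4.
EV3 starts before EV5 ends → EV5 and EV3 overlap.
EV6 starts after EV5 ends.
EV6 starts after EV3 ends.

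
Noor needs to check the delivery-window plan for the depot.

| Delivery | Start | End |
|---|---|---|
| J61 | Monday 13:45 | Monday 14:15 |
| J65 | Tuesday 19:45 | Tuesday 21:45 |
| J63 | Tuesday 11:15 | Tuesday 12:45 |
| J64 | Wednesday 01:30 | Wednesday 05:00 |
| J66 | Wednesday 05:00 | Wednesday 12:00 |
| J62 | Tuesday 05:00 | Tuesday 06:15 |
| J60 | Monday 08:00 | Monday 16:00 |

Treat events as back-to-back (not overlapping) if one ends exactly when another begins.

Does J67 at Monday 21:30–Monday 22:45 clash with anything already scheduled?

J60: ends Monday 16:00 at or before J67 starts Monday 21:30 → clear.
J61: ends Monday 14:15 at or before J67 starts Monday 21:30 → clear.
J62: starts Tuesday 05:00 at or after J67 ends Monday 22:45 → clear.
J63: starts Tuesday 11:15 at or after J67 ends Monday 22:45 → clear.
J65: starts Tuesday 19:45 at or after J67 ends Monday 22:45 → clear.
J64: starts Wednesday 01:30 at or after J67 ends Monday 22:45 → clear.
J66: starts Wednesday 05:00 at or after J67 ends Monday 22:45 → clear.

No — it doesn't clash with anything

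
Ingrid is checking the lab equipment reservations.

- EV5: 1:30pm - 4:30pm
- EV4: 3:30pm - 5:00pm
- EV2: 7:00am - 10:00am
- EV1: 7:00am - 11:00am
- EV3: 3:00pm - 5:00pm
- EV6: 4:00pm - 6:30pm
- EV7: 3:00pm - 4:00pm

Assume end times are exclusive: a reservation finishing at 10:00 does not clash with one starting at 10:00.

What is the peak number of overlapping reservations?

Walk through starts and ends in time order (an end at T is processed before a start at T):
7:00am start EV1 → 1
7:00am start EV2 → 2
10:00am end EV2 → 1
11:00am end EV1 → 0
1:30pm start EV5 → 1
3:00pm start EV3 → 2
3:00pm start EV7 → 3
3:30pm start EV4 → 4
4:00pm end EV7 → 3
4:00pm start EV6 → 4
4:30pm end EV5 → 3
5:00pm end EV3 → 2
5:00pm end EV4 → 1
6:30pm end EV6 → 0
Peak is 4, at 3:30pm (EV3, EV4, EV5, EV7).

4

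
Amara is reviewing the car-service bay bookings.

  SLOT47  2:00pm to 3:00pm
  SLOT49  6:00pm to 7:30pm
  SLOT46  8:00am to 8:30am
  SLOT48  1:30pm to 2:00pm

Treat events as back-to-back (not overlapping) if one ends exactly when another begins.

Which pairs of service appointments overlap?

Sorted by start: SLOT46, SLOT48, SLOT47, SLOT49.
SLOT48 starts after SLOT46 ends — done with SLOT46.
SLOT47 starts exactly when SLOT48 ends (back-to-back, no overlap) — done with SLOT48.
SLOT49 starts after SLOT47 ends.

no conflicts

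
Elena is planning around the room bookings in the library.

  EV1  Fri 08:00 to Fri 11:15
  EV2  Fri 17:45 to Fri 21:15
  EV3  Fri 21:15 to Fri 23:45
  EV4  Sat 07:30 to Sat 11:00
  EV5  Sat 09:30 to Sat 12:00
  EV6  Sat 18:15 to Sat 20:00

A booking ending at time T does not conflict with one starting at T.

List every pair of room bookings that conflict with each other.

Check each pair: they overlap iff neither finishes before the other starts.
Sorted by start: EV1, EV2, EV3, EV4, EV5, EV6.
EV2 starts after EV1 ends, so EV1 has no further overlaps.
EV3 starts exactly when EV2 ends (back-to-back, no overlap), so EV2 has no further overlaps.
EV4 starts after EV3 ends, so EV3 has no further overlaps.
EV5 starts before EV4 ends → EV4 and EV5 overlap.
EV6 starts after EV4 ends.
EV6 starts after EV5 ends.

EV4 & EV5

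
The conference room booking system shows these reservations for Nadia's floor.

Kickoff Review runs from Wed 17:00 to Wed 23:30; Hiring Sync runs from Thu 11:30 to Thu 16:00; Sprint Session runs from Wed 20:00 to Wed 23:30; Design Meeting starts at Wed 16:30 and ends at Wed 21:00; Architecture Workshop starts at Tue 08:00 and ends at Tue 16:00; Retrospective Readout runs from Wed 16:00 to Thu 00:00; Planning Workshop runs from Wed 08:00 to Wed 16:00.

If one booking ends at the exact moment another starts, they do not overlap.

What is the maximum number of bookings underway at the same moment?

Walk through starts and ends in time order (an end at T is processed before a start at T):
Tue 08:00 start Architecture Workshop → 1
Tue 16:00 end Architecture Workshop → 0
Wed 08:00 start Planning Workshop → 1
Wed 16:00 end Planning Workshop → 0
Wed 16:00 start Retrospective Readout → 1
Wed 16:30 start Design Meeting → 2
Wed 17:00 start Kickoff Review → 3
Wed 20:00 start Sprint Session → 4
Wed 21:00 end Design Meeting → 3
Wed 23:30 end Kickoff Review → 2
Wed 23:30 end Sprint Session → 1
Thu 00:00 end Retrospective Readout → 0
Thu 11:30 start Hiring Sync → 1
Thu 16:00 end Hiring Sync → 0
Peak is 4, at Wed 20:00 (Design Meeting, Kickoff Review, Retrospective Readout, Sprint Session).

4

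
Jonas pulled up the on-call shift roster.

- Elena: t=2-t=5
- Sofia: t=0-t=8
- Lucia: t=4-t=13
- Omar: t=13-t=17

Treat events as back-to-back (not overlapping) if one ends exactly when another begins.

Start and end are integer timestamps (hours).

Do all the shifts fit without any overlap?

No

Sorted by start: Sofia, Elena, Lucia, Omar.
Elena starts before Sofia ends → Sofia and Elena overlap.
That's a conflict, so the schedule is not conflict-free.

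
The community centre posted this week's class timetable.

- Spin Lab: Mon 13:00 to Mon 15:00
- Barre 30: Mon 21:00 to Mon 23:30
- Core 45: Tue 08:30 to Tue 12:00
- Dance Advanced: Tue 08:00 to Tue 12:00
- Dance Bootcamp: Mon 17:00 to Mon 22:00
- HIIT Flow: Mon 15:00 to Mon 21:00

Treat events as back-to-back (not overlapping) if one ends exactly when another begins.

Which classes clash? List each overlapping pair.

Barre 30 & Dance Bootcamp, Core 45 & Dance Advanced, Dance Bootcamp & HIIT Flow

Check each pair: they overlap iff neither finishes before the other starts.
Sorted by start: Spin Lab, HIIT Flow, Dance Bootcamp, Barre 30, Dance Advanced, Core 45.
HIIT Flow starts exactly when Spin Lab ends (back-to-back, no overlap); Spin Lab is clear from here.
Dance Bootcamp starts before HIIT Flow ends → HIIT Flow and Dance Bootcamp overlap.
Barre 30 starts exactly when HIIT Flow ends (back-to-back, no overlap); HIIT Flow is clear from here.
Barre 30 starts before Dance Bootcamp ends → Dance Bootcamp and Barre 30 overlap.
Dance Advanced starts after Dance Bootcamp ends; Dance Bootcamp is clear from here.
Dance Advanced starts after Barre 30 ends; Barre 30 is clear from here.
Core 45 starts before Dance Advanced ends → Dance Advanced and Core 45 overlap.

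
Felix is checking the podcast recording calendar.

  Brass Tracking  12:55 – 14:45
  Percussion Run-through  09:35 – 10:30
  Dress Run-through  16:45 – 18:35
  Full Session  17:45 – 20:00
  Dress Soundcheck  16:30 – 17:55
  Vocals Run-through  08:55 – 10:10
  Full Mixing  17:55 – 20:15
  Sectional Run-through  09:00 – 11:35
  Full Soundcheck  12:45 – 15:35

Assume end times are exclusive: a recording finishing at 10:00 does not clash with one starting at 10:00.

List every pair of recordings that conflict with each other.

Sorted by start: Vocals Run-through, Sectional Run-through, Percussion Run-through, Full Soundcheck, Brass Tracking, Dress Soundcheck, Dress Run-through, Full Session, Full Mixing.
Sectional Run-through starts before Vocals Run-through ends → Vocals Run-through and Sectional Run-through overlap.
Percussion Run-through starts before Vocals Run-through ends → Vocals Run-through and Percussion Run-through overlap.
Full Soundcheck starts after Vocals Run-through ends; Vocals Run-through is clear from here.
Percussion Run-through starts before Sectional Run-through ends → Sectional Run-through and Percussion Run-through overlap.
Full Soundcheck starts after Sectional Run-through ends; Sectional Run-through is clear from here.
Full Soundcheck starts after Percussion Run-through ends; Percussion Run-through is clear from here.
Brass Tracking starts before Full Soundcheck ends → Full Soundcheck and Brass Tracking overlap.
Dress Soundcheck starts after Full Soundcheck ends; Full Soundcheck is clear from here.
Dress Soundcheck starts after Brass Tracking ends; Brass Tracking is clear from here.
Dress Run-through starts before Dress Soundcheck ends → Dress Soundcheck and Dress Run-through overlap.
Full Session starts before Dress Soundcheck ends → Dress Soundcheck and Full Session overlap.
Full Mixing starts exactly when Dress Soundcheck ends (back-to-back, no overlap).
Full Session starts before Dress Run-through ends → Dress Run-through and Full Session overlap.
Full Mixing starts before Dress Run-through ends → Dress Run-through and Full Mixing overlap.
Full Mixing starts before Full Session ends → Full Session and Full Mixing overlap.

Brass Tracking & Full Soundcheck, Dress Run-through & Dress Soundcheck, Dress Run-through & Full Mixing, Dress Run-through & Full Session, Dress Soundcheck & Full Session, Full Mixing & Full Session, Percussion Run-through & Sectional Run-through, Percussion Run-through & Vocals Run-through, Sectional Run-through & Vocals Run-through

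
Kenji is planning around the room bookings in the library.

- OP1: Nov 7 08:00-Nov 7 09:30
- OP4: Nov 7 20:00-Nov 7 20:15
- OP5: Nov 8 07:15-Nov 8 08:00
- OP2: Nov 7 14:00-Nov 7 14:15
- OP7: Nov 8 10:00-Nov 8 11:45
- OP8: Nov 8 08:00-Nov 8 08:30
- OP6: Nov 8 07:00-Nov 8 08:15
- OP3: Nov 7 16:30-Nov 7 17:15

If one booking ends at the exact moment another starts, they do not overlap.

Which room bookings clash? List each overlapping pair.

OP5 & OP6, OP6 & OP8

Check each pair: they overlap iff neither finishes before the other starts.
Sorted by start: OP1, OP2, OP3, OP4, OP6, OP5, OP8, OP7.
OP2 starts after OP1 ends — done with OP1.
OP3 starts after OP2 ends — done with OP2.
OP4 starts after OP3 ends — done with OP3.
OP6 starts after OP4 ends — done with OP4.
OP5 starts before OP6 ends → OP6 and OP5 overlap.
OP8 starts before OP6 ends → OP6 and OP8 overlap.
OP7 starts after OP6 ends.
OP8 starts exactly when OP5 ends (back-to-back, no overlap) — done with OP5.
OP7 starts after OP8 ends.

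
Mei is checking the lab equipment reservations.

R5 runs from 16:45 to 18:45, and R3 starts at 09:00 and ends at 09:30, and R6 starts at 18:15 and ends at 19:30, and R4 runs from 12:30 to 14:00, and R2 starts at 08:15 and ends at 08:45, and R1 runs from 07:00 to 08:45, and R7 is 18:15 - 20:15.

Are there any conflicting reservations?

Yes

Sorted by start: R1, R2, R3, R4, R5, R6, R7.
R2 starts before R1 ends → R1 and R2 overlap.
That's a conflict, so the schedule is not conflict-free.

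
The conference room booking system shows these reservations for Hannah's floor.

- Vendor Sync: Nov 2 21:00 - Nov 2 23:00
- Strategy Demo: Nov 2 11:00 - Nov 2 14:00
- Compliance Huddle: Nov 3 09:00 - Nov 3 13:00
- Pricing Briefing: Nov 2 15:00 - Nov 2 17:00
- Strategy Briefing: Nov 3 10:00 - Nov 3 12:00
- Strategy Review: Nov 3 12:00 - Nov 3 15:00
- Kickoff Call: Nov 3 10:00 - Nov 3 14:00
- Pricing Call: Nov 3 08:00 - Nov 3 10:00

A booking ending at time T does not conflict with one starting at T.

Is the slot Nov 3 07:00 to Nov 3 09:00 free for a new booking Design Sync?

Strategy Demo: ends Nov 2 14:00 at or before Design Sync starts Nov 3 07:00 → clear.
Pricing Briefing: ends Nov 2 17:00 at or before Design Sync starts Nov 3 07:00 → clear.
Vendor Sync: ends Nov 2 23:00 at or before Design Sync starts Nov 3 07:00 → clear.
Pricing Call: starts Nov 3 08:00 before Design Sync ends Nov 3 09:00, and ends Nov 3 10:00 after Design Sync starts Nov 3 07:00 → overlap.
Compliance Huddle: starts Nov 3 09:00 at or after Design Sync ends Nov 3 09:00 → clear.
Kickoff Call: starts Nov 3 10:00 at or after Design Sync ends Nov 3 09:00 → clear.
Strategy Briefing: starts Nov 3 10:00 at or after Design Sync ends Nov 3 09:00 → clear.
Strategy Review: starts Nov 3 12:00 at or after Design Sync ends Nov 3 09:00 → clear.
Design Sync overlaps Pricing Call.

No — it overlaps Pricing Call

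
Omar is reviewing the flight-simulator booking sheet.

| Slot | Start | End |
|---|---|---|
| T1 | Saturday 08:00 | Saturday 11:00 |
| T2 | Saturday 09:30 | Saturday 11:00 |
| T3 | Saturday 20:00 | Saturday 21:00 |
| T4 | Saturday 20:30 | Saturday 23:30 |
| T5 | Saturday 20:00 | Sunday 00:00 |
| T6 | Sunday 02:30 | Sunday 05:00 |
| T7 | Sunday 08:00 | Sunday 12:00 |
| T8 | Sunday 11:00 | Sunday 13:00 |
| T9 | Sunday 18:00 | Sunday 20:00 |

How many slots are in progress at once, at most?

Sort all start/end points and keep a running count:
Saturday 08:00 start T1 → 1
Saturday 09:30 start T2 → 2
Saturday 11:00 end T1 → 1
Saturday 11:00 end T2 → 0
Saturday 20:00 start T3 → 1
Saturday 20:00 start T5 → 2
Saturday 20:30 start T4 → 3
Saturday 21:00 end T3 → 2
Saturday 23:30 end T4 → 1
Sunday 00:00 end T5 → 0
Sunday 02:30 start T6 → 1
Sunday 05:00 end T6 → 0
Sunday 08:00 start T7 → 1
Sunday 11:00 start T8 → 2
Sunday 12:00 end T7 → 1
Sunday 13:00 end T8 → 0
Sunday 18:00 start T9 → 1
Sunday 20:00 end T9 → 0
Peak is 3, at Saturday 20:30 (T3, T4, T5).

3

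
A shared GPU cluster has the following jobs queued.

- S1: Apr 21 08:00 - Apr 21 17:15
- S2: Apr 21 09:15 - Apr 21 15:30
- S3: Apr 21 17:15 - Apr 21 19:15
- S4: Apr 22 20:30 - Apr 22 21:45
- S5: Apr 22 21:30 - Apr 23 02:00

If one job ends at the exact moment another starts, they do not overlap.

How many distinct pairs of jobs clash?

Sorted by start: S1, S2, S3, S4, S5.
S2 starts before S1 ends → S1 and S2 overlap.
S3 starts exactly when S1 ends (back-to-back, no overlap) — done with S1.
S3 starts after S2 ends — done with S2.
S4 starts after S3 ends — done with S3.
S5 starts before S4 ends → S4 and S5 overlap.
Overlapping pairs: S1 & S2, S4 & S5 — 2 in total.

2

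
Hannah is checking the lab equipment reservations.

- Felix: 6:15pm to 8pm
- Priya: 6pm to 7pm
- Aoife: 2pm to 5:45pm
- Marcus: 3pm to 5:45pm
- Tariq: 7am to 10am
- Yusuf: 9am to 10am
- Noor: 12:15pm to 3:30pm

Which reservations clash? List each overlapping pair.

Aoife & Marcus, Aoife & Noor, Felix & Priya, Marcus & Noor, Tariq & Yusuf

Two intervals overlap when each starts before the other ends.
Sorted by start: Tariq, Yusuf, Noor, Aoife, Marcus, Priya, Felix.
Yusuf starts before Tariq ends → Tariq and Yusuf overlap.
Noor starts after Tariq ends, so Tariq has no further overlaps.
Noor starts after Yusuf ends, so Yusuf has no further overlaps.
Aoife starts before Noor ends → Noor and Aoife overlap.
Marcus starts before Noor ends → Noor and Marcus overlap.
Priya starts after Noor ends, so Noor has no further overlaps.
Marcus starts before Aoife ends → Aoife and Marcus overlap.
Priya starts after Aoife ends, so Aoife has no further overlaps.
Priya starts after Marcus ends, so Marcus has no further overlaps.
Felix starts before Priya ends → Priya and Felix overlap.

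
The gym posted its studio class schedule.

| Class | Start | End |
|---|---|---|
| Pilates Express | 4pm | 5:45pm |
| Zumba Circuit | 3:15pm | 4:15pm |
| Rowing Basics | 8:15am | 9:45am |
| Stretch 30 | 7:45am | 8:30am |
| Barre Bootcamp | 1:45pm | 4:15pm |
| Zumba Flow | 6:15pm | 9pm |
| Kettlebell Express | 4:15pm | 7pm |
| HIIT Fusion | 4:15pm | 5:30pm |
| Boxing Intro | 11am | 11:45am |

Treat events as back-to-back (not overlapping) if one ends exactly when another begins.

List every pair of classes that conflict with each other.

Check each pair: they overlap iff neither finishes before the other starts.
Sorted by start: Stretch 30, Rowing Basics, Boxing Intro, Barre Bootcamp, Zumba Circuit, Pilates Express, HIIT Fusion, Kettlebell Express, Zumba Flow.
Rowing Basics starts before Stretch 30 ends → Stretch 30 and Rowing Basics overlap.
Boxing Intro starts after Stretch 30 ends, so Stretch 30 has no further overlaps.
Boxing Intro starts after Rowing Basics ends, so Rowing Basics has no further overlaps.
Barre Bootcamp starts after Boxing Intro ends, so Boxing Intro has no further overlaps.
Zumba Circuit starts before Barre Bootcamp ends → Barre Bootcamp and Zumba Circuit overlap.
Pilates Express starts before Barre Bootcamp ends → Barre Bootcamp and Pilates Express overlap.
HIIT Fusion starts exactly when Barre Bootcamp ends (back-to-back, no overlap), so Barre Bootcamp has no further overlaps.
Pilates Express starts before Zumba Circuit ends → Zumba Circuit and Pilates Express overlap.
HIIT Fusion starts exactly when Zumba Circuit ends (back-to-back, no overlap), so Zumba Circuit has no further overlaps.
HIIT Fusion starts before Pilates Express ends → Pilates Express and HIIT Fusion overlap.
Kettlebell Express starts before Pilates Express ends → Pilates Express and Kettlebell Express overlap.
Zumba Flow starts after Pilates Express ends.
Kettlebell Express starts before HIIT Fusion ends → HIIT Fusion and Kettlebell Express overlap.
Zumba Flow starts after HIIT Fusion ends.
Zumba Flow starts before Kettlebell Express ends → Kettlebell Express and Zumba Flow overlap.

Barre Bootcamp & Pilates Express, Barre Bootcamp & Zumba Circuit, HIIT Fusion & Kettlebell Express, HIIT Fusion & Pilates Express, Kettlebell Express & Pilates Express, Kettlebell Express & Zumba Flow, Pilates Express & Zumba Circuit, Rowing Basics & Stretch 30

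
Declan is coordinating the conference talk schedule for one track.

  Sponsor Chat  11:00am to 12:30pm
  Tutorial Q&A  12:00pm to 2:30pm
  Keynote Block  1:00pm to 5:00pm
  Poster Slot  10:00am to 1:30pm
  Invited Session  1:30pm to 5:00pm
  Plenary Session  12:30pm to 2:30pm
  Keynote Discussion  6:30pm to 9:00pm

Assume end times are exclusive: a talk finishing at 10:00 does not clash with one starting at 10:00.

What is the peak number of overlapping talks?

Walk through starts and ends in time order (an end at T is processed before a start at T):
10:00am start Poster Slot → 1
11:00am start Sponsor Chat → 2
12:00pm start Tutorial Q&A → 3
12:30pm end Sponsor Chat → 2
12:30pm start Plenary Session → 3
1:00pm start Keynote Block → 4
1:30pm end Poster Slot → 3
1:30pm start Invited Session → 4
2:30pm end Plenary Session → 3
2:30pm end Tutorial Q&A → 2
5:00pm end Invited Session → 1
5:00pm end Keynote Block → 0
6:30pm start Keynote Discussion → 1
9:00pm end Keynote Discussion → 0
Peak is 4, at 1:00pm (Keynote Block, Plenary Session, Poster Slot, Tutorial Q&A).

4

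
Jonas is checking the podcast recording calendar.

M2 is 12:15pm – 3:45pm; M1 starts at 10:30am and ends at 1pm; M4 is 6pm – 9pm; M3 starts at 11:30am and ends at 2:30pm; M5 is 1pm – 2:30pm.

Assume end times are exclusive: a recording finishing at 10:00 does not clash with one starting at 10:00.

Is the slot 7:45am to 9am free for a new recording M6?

Yes — the slot is free

M1: starts 10:30am at or after M6 ends 9am → clear.
M3: starts 11:30am at or after M6 ends 9am → clear.
M2: starts 12:15pm at or after M6 ends 9am → clear.
M5: starts 1pm at or after M6 ends 9am → clear.
M4: starts 6pm at or after M6 ends 9am → clear.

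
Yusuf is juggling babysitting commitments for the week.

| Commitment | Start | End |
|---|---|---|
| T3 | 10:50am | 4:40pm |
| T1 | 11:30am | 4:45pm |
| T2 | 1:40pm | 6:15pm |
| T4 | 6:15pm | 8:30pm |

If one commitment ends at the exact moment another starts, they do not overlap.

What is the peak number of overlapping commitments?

3

Sweep the timeline, counting +1 at each start and −1 at each end (ends before starts at a tie):
10:50am start T3 → 1
11:30am start T1 → 2
1:40pm start T2 → 3
4:40pm end T3 → 2
4:45pm end T1 → 1
6:15pm end T2 → 0
6:15pm start T4 → 1
8:30pm end T4 → 0
Peak is 3, at 1:40pm (T1, T2, T3).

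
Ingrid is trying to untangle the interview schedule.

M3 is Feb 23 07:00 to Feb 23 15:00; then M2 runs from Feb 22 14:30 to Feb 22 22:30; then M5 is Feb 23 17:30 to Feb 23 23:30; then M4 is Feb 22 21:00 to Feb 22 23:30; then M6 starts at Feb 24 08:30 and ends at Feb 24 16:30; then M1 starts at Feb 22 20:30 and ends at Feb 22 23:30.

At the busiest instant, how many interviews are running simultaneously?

3

Walk through starts and ends in time order (an end at T is processed before a start at T):
Feb 22 14:30 start M2 → 1
Feb 22 20:30 start M1 → 2
Feb 22 21:00 start M4 → 3
Feb 22 22:30 end M2 → 2
Feb 22 23:30 end M1 → 1
Feb 22 23:30 end M4 → 0
Feb 23 07:00 start M3 → 1
Feb 23 15:00 end M3 → 0
Feb 23 17:30 start M5 → 1
Feb 23 23:30 end M5 → 0
Feb 24 08:30 start M6 → 1
Feb 24 16:30 end M6 → 0
Peak is 3, at Feb 22 21:00 (M1, M2, M4).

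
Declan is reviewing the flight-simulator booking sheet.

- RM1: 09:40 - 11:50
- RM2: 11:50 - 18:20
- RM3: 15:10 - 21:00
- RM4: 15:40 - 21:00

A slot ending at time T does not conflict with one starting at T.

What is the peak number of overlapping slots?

Sweep the timeline, counting +1 at each start and −1 at each end (ends before starts at a tie):
09:40 start RM1 → 1
11:50 end RM1 → 0
11:50 start RM2 → 1
15:10 start RM3 → 2
15:40 start RM4 → 3
18:20 end RM2 → 2
21:00 end RM3 → 1
21:00 end RM4 → 0
Peak is 3, at 15:40 (RM2, RM3, RM4).

3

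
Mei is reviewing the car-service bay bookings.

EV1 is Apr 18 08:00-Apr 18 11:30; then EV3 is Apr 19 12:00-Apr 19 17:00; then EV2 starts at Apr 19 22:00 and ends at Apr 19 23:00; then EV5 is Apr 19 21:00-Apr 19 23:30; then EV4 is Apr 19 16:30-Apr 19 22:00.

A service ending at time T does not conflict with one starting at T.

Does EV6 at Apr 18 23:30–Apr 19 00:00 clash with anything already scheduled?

No — it doesn't clash with anything

EV1: ends Apr 18 11:30 at or before EV6 starts Apr 18 23:30 → clear.
EV3: starts Apr 19 12:00 at or after EV6 ends Apr 19 00:00 → clear.
EV4: starts Apr 19 16:30 at or after EV6 ends Apr 19 00:00 → clear.
EV5: starts Apr 19 21:00 at or after EV6 ends Apr 19 00:00 → clear.
EV2: starts Apr 19 22:00 at or after EV6 ends Apr 19 00:00 → clear.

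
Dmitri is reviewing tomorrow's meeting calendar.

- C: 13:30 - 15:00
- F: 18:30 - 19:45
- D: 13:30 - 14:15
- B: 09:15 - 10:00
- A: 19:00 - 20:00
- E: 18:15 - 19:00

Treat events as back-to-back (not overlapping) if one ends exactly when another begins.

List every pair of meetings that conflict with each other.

A & F, C & D, E & F

Sorted by start: B, C, D, E, F, A.
C starts after B ends — done with B.
D starts before C ends → C and D overlap.
E starts after C ends — done with C.
E starts after D ends — done with D.
F starts before E ends → E and F overlap.
A starts exactly when E ends (back-to-back, no overlap).
A starts before F ends → F and A overlap.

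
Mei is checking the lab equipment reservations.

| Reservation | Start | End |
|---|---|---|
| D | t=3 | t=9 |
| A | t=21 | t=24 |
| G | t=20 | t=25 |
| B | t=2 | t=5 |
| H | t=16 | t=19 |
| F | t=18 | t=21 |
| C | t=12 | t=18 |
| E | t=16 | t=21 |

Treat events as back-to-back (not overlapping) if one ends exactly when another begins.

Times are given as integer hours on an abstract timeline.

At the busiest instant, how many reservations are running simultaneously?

3

Sweep the timeline, counting +1 at each start and −1 at each end (ends before starts at a tie):
t=2 start B → 1
t=3 start D → 2
t=5 end B → 1
t=9 end D → 0
t=12 start C → 1
t=16 start E → 2
t=16 start H → 3
t=18 end C → 2
t=18 start F → 3
t=19 end H → 2
t=20 start G → 3
t=21 end E → 2
t=21 end F → 1
t=21 start A → 2
t=24 end A → 1
t=25 end G → 0
Peak is 3, at t=16 (C, E, H).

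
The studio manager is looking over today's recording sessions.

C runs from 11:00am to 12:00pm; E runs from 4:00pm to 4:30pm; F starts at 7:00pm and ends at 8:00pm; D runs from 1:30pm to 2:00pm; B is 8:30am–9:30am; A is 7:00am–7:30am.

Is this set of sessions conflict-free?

Yes

Sorted by start: A, B, C, D, E, F.
B starts after A ends, so A has no further overlaps.
C starts after B ends, so B has no further overlaps.
D starts after C ends, so C has no further overlaps.
E starts after D ends, so D has no further overlaps.
F starts after E ends.
Every pair is clear; the schedule has no overlaps.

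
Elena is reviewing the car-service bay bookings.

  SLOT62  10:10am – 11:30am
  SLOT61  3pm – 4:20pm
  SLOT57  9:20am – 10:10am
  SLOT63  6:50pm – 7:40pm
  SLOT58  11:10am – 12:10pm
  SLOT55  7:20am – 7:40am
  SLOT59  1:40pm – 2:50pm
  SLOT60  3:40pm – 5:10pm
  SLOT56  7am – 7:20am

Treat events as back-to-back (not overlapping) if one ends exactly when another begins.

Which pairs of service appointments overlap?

SLOT58 & SLOT62, SLOT60 & SLOT61

Sorted by start: SLOT56, SLOT55, SLOT57, SLOT62, SLOT58, SLOT59, SLOT61, SLOT60, SLOT63.
SLOT55 starts exactly when SLOT56 ends (back-to-back, no overlap); SLOT56 is clear from here.
SLOT57 starts after SLOT55 ends; SLOT55 is clear from here.
SLOT62 starts exactly when SLOT57 ends (back-to-back, no overlap); SLOT57 is clear from here.
SLOT58 starts before SLOT62 ends → SLOT62 and SLOT58 overlap.
SLOT59 starts after SLOT62 ends; SLOT62 is clear from here.
SLOT59 starts after SLOT58 ends; SLOT58 is clear from here.
SLOT61 starts after SLOT59 ends; SLOT59 is clear from here.
SLOT60 starts before SLOT61 ends → SLOT61 and SLOT60 overlap.
SLOT63 starts after SLOT61 ends.
SLOT63 starts after SLOT60 ends.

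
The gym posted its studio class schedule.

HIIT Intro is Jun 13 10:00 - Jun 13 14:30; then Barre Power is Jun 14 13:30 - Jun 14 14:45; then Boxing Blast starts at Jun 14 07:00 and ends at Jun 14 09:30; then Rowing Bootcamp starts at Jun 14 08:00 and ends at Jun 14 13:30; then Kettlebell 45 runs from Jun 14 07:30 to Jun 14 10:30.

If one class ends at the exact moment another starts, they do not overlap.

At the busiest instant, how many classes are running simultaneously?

3

Walk through starts and ends in time order (an end at T is processed before a start at T):
Jun 13 10:00 start HIIT Intro → 1
Jun 13 14:30 end HIIT Intro → 0
Jun 14 07:00 start Boxing Blast → 1
Jun 14 07:30 start Kettlebell 45 → 2
Jun 14 08:00 start Rowing Bootcamp → 3
Jun 14 09:30 end Boxing Blast → 2
Jun 14 10:30 end Kettlebell 45 → 1
Jun 14 13:30 end Rowing Bootcamp → 0
Jun 14 13:30 start Barre Power → 1
Jun 14 14:45 end Barre Power → 0
Peak is 3, at Jun 14 08:00 (Boxing Blast, Kettlebell 45, Rowing Bootcamp).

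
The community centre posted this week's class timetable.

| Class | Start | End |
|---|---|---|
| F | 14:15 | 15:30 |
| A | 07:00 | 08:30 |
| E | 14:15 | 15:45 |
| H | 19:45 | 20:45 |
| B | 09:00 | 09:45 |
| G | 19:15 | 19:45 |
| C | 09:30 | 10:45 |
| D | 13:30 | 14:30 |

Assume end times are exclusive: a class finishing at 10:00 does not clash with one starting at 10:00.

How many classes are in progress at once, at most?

3

Walk through starts and ends in time order (an end at T is processed before a start at T):
07:00 start A → 1
08:30 end A → 0
09:00 start B → 1
09:30 start C → 2
09:45 end B → 1
10:45 end C → 0
13:30 start D → 1
14:15 start E → 2
14:15 start F → 3
14:30 end D → 2
15:30 end F → 1
15:45 end E → 0
19:15 start G → 1
19:45 end G → 0
19:45 start H → 1
20:45 end H → 0
Peak is 3, at 14:15 (D, E, F).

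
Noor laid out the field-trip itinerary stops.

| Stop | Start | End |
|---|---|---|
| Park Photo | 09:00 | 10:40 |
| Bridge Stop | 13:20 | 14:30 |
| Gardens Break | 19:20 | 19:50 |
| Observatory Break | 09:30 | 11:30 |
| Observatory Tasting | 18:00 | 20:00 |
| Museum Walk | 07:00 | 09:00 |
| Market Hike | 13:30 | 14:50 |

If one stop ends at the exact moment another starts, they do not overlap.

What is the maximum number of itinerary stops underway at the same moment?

Sweep the timeline, counting +1 at each start and −1 at each end (ends before starts at a tie):
07:00 start Museum Walk → 1
09:00 end Museum Walk → 0
09:00 start Park Photo → 1
09:30 start Observatory Break → 2
10:40 end Park Photo → 1
11:30 end Observatory Break → 0
13:20 start Bridge Stop → 1
13:30 start Market Hike → 2
14:30 end Bridge Stop → 1
14:50 end Market Hike → 0
18:00 start Observatory Tasting → 1
19:20 start Gardens Break → 2
19:50 end Gardens Break → 1
20:00 end Observatory Tasting → 0
Peak is 2, at 09:30 (Observatory Break, Park Photo).

2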